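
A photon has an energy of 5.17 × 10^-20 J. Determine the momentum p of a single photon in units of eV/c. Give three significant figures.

Take c = 2.99792458 × 10^8 m/s, 1 eV = 1.602176634 × 10^-19 J.
For a photon p = E/c, so p = 1.725 × 10^-28 kg·m/s.
Converting to eV/c: p = 0.3227 eV/c ≈ 0.323 eV/c.

0.323 eV/c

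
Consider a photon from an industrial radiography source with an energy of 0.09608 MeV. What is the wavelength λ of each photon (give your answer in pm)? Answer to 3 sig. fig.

12.9 pm

Take h = 6.62607015·10^-34 J·s, c = 2.99792458·10^8 m/s, 1 eV = 1.602176634·10^-19 J.
Convert to SI: E = 0.09608 MeV = 1.5394·10^-14 J.
Apply λ = hc/E: λ = 1.290·10^-11 m.
Converting to pm: λ = 12.90 pm ≈ 12.9 pm.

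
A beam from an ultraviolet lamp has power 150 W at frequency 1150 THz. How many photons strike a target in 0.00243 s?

4.78 × 10^17 photons

Total energy: E_total = P·t = 150 × 0.00243 = 0.3645 J.
Per-photon energy: E = 7.620 × 10^-19 J.
N = E_total / E_photon = 4.78 × 10^17.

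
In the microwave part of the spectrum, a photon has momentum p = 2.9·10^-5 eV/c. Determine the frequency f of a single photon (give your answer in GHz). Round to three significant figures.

7.01 GHz

Convert to SI: p = 2.9·10^-5 eV/c = 1.5498·10^-32 kg·m/s.
For a photon f = pc/h, so f = 7.012·10^9 Hz.
Converting to GHz: f = 7.012 GHz ≈ 7.01 GHz.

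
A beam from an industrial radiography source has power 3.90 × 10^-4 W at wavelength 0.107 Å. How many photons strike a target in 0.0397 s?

Total energy: E_total = P·t = 3.90 × 10^-4 × 0.0397 = 1.548 × 10^-5 J.
Per-photon energy: E = 1.856 × 10^-14 J.
N = E_total / E_photon = 8.34 × 10^8.

8.34 × 10^8 photons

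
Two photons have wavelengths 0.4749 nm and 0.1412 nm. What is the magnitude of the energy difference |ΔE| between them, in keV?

6.17 keV

Using E = hc/λ: E₁ = 4.1829 × 10^-16 J, E₂ = 1.4068 × 10^-15 J.
|ΔE| = |4.1829 × 10^-16 − 1.4068 × 10^-15| = 9.89 × 10^-16 J = 6.17 keV.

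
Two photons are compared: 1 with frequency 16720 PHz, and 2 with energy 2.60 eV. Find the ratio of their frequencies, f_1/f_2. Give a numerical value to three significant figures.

f_1 = 1.672e19 Hz (from frequency = 16720 PHz, via f given directly).
f_2 = 6.287e14 Hz (from energy = 2.60 eV, via f = E/h).
Ratio = 1.672e19 / 6.287e14 = 2.66e4.

2.66e4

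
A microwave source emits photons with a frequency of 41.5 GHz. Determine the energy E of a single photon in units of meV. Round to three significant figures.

Use h = 6.62607015e-34 J·s, 1 eV = 1.602176634e-19 J.
Convert to SI: f = 41.5 GHz = 4.15e10 Hz.
For a photon E = hf, so E = 2.750e-23 J.
Converting to meV: E = 0.1716 meV ≈ 0.172 meV.

0.172 meV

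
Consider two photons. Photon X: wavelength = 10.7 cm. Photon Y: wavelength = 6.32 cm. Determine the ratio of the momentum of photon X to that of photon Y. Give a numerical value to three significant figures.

p_X = 6.193 × 10^-33 kg·m/s (from wavelength = 10.7 cm, via p = h/λ).
p_Y = 1.048 × 10^-32 kg·m/s (from wavelength = 6.32 cm, via p = h/λ).
Ratio = 6.193 × 10^-33 / 1.048 × 10^-32 = 0.591.

0.591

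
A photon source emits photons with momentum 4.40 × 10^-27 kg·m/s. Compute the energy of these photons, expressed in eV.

8.23 eV

Take c = 2.99792458 × 10^8 m/s, 1 eV = 1.602176634 × 10^-19 J.
Apply E = pc: E = 1.319 × 10^-18 J.
Converting to eV: E = 8.233 eV ≈ 8.23 eV.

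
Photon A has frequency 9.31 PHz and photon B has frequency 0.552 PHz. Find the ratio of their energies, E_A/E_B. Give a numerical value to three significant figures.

16.9

E_A = 6.169 × 10^-18 J (from frequency = 9.31 PHz, via E = hf).
E_B = 3.658 × 10^-19 J (from frequency = 0.552 PHz, via E = hf).
Ratio = 6.169 × 10^-18 / 3.658 × 10^-19 = 16.9.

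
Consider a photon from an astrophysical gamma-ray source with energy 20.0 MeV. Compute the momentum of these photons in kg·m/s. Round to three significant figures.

In SI units: E = 20.0 MeV = 3.2044 × 10^-12 J.
For a photon p = E/c, so p = 1.069 × 10^-20 kg·m/s.
So p ≈ 1.07 × 10^-20 kg·m/s.

1.07 × 10^-20 kg·m/s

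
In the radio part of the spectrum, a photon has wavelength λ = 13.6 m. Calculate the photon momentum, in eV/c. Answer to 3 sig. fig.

9.12e-8 eV/c

Since p = h/λ for a photon, p = 4.872e-35 kg·m/s.
Converting to eV/c: p = 9.116e-8 eV/c ≈ 9.12e-8 eV/c.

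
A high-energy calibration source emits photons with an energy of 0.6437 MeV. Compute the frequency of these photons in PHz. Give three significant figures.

Convert to SI: E = 0.6437 MeV = 1.0313e-13 J.
The photon relation is f = E/h, giving f = 1.556e20 Hz.
Converting to PHz: f = 155600 PHz ≈ 1.56e5 PHz.

1.56e5 PHz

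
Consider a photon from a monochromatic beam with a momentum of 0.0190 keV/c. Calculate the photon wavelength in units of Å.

(h = 6.62607015·10^-34 J·s, c = 2.99792458·10^8 m/s, 1 eV = 1.602176634·10^-19 J.)
In SI units: p = 0.0190 keV/c = 1.0154·10^-26 kg·m/s.
Apply λ = h/p: λ = 6.525·10^-8 m.
Converting to Å: λ = 652.5 Å ≈ 653 Å.

653 Å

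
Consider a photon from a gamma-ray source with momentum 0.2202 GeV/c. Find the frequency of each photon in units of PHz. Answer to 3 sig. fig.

5.32 × 10^7 PHz

In SI units: p = 0.2202 GeV/c = 1.1768 × 10^-19 kg·m/s.
The photon relation is f = pc/h, giving f = 5.324 × 10^22 Hz.
Converting to PHz: f = 5.324 × 10^7 PHz ≈ 5.32 × 10^7 PHz.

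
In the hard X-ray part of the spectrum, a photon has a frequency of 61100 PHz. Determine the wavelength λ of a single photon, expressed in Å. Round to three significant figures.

0.0491 Å

(c = 2.99792458 × 10^8 m/s.)
In SI units: f = 61100 PHz = 6.11 × 10^19 Hz.
For a photon λ = c/f, so λ = 4.907 × 10^-12 m.
Converting to Å: λ = 0.04907 Å ≈ 0.0491 Å.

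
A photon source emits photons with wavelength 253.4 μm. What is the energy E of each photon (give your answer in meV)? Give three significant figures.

Use h = 6.62607015e-34 J·s, c = 2.99792458e8 m/s, 1 eV = 1.602176634e-19 J.
First convert: λ = 253.4 μm = 2.534e-4 m.
The photon relation is E = hc/λ, giving E = 7.839e-22 J.
Converting to meV: E = 4.893 meV ≈ 4.89 meV.

4.89 meV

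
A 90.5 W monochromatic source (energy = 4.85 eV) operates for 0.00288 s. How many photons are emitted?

3.35·10^17 photons

Total energy: E_total = P·t = 90.5 × 0.00288 = 0.2606 J.
Per-photon energy: E = 7.771·10^-19 J.
N = E_total / E_photon = 3.35·10^17.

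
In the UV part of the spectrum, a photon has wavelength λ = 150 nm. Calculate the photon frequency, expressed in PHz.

2.00 PHz

First convert: λ = 150 nm = 1.50·10^-7 m.
The photon relation is f = c/λ, giving f = 1.999·10^15 Hz.
Converting to PHz: f = 1.999 PHz ≈ 2.00 PHz.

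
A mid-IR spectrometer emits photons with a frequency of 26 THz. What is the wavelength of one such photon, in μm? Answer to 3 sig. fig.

11.5 μm

Convert to SI: f = 26 THz = 2.6·10^13 Hz.
The photon relation is λ = c/f, giving λ = 1.153·10^-5 m.
Converting to μm: λ = 11.53 μm ≈ 11.5 μm.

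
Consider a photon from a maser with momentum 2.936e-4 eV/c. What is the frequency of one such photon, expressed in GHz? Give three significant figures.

71.0 GHz

Take h = 6.62607015e-34 J·s, c = 2.99792458e8 m/s, 1 eV = 1.602176634e-19 J.
In SI units: p = 2.936e-4 eV/c = 1.5691e-31 kg·m/s.
For a photon f = pc/h, so f = 7.099e10 Hz.
Converting to GHz: f = 70.99 GHz ≈ 71.0 GHz.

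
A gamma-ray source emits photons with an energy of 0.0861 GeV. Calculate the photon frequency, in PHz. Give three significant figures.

2.08 × 10^7 PHz

(h = 6.62607015 × 10^-34 J·s, 1 eV = 1.602176634 × 10^-19 J.)
In SI units: E = 0.0861 GeV = 1.3795 × 10^-11 J.
Since f = E/h for a photon, f = 2.082 × 10^22 Hz.
Converting to PHz: f = 2.082 × 10^7 PHz ≈ 2.08 × 10^7 PHz.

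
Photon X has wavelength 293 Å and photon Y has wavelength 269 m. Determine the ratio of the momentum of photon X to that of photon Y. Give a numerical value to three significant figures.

p_X = 2.261 × 10^-26 kg·m/s (from wavelength = 293 Å, via p = h/λ).
p_Y = 2.463 × 10^-36 kg·m/s (from wavelength = 269 m, via p = h/λ).
Ratio = 2.261 × 10^-26 / 2.463 × 10^-36 = 9.18 × 10^9.

9.18 × 10^9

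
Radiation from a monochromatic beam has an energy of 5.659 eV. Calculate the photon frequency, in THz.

First convert: E = 5.659 eV = 9.0667 × 10^-19 J.
Apply f = E/h: f = 1.368 × 10^15 Hz.
Converting to THz: f = 1368 THz ≈ 1370 THz.

1370 THz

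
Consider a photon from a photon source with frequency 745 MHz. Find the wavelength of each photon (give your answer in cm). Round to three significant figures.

Take c = 2.99792458e8 m/s.
In SI units: f = 745 MHz = 7.45e8 Hz.
The photon relation is λ = c/f, giving λ = 0.4024 m.
Converting to cm: λ = 40.24 cm ≈ 40.2 cm.

40.2 cm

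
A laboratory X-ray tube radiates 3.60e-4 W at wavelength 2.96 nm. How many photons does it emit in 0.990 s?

Total energy: E_total = P·t = 3.60e-4 × 0.990 = 3.564e-4 J.
Per-photon energy: E = 6.711e-17 J.
N = E_total / E_photon = 5.31e12.

5.31e12 photons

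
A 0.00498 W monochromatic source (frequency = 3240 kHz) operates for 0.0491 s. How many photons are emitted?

Total energy: E_total = P·t = 0.00498 × 0.0491 = 2.445 × 10^-4 J.
Per-photon energy: E = 2.147 × 10^-27 J.
N = E_total / E_photon = 1.14 × 10^23.

1.14 × 10^23 photons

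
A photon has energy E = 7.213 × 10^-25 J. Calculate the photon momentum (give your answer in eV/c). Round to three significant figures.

4.50 × 10^-6 eV/c

Apply p = E/c: p = 2.406 × 10^-33 kg·m/s.
Converting to eV/c: p = 4.502 × 10^-6 eV/c ≈ 4.50 × 10^-6 eV/c.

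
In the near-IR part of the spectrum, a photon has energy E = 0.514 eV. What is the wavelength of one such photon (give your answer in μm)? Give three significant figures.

2.41 μm

First convert: E = 0.514 eV = 8.2352 × 10^-20 J.
For a photon λ = hc/E, so λ = 2.412 × 10^-6 m.
Converting to μm: λ = 2.412 μm ≈ 2.41 μm.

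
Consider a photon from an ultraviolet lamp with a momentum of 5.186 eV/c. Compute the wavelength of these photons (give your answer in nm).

(h = 6.62607015e-34 J·s, c = 2.99792458e8 m/s, 1 eV = 1.602176634e-19 J.)
Convert to SI: p = 5.186 eV/c = 2.7715e-27 kg·m/s.
Since λ = h/p for a photon, λ = 2.391e-7 m.
Converting to nm: λ = 239.1 nm ≈ 239 nm.

239 nm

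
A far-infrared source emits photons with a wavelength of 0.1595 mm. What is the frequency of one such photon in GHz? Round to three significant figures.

1880 GHz

(c = 2.99792458e8 m/s.)
Convert to SI: λ = 0.1595 mm = 1.595e-4 m.
For a photon f = c/λ, so f = 1.880e12 Hz.
Converting to GHz: f = 1880 GHz ≈ 1880 GHz.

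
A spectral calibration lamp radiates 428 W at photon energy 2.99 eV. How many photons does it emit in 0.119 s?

Total energy: E_total = P·t = 428 × 0.119 = 50.93 J.
Per-photon energy: E = 4.791e-19 J.
N = E_total / E_photon = 1.06e20.

1.06e20 photons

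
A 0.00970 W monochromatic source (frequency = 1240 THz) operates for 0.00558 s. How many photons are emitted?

Total energy: E_total = P·t = 0.00970 × 0.00558 = 5.413 × 10^-5 J.
Per-photon energy: E = 8.216 × 10^-19 J.
N = E_total / E_photon = 6.59 × 10^13.

6.59 × 10^13 photons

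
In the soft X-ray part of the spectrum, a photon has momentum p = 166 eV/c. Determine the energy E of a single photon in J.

First convert: p = 166 eV/c = 8.8715 × 10^-26 kg·m/s.
Since E = pc for a photon, E = 2.660 × 10^-17 J.
So E ≈ 2.66 × 10^-17 J.

2.66 × 10^-17 J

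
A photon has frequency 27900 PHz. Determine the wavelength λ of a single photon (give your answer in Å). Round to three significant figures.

0.107 Å

Use c = 2.99792458 × 10^8 m/s.
Convert to SI: f = 27900 PHz = 2.79 × 10^19 Hz.
Apply λ = c/f: λ = 1.075 × 10^-11 m.
Converting to Å: λ = 0.1075 Å ≈ 0.107 Å.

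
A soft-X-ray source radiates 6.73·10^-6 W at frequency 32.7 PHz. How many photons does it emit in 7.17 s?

2.23·10^12 photons

Total energy: E_total = P·t = 6.73·10^-6 × 7.17 = 4.825·10^-5 J.
Per-photon energy: E = 2.167·10^-17 J.
N = E_total / E_photon = 2.23·10^12.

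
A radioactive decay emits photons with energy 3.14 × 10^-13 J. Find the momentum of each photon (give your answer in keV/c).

1960 keV/c

For a photon p = E/c, so p = 1.047 × 10^-21 kg·m/s.
Converting to keV/c: p = 1960 keV/c ≈ 1960 keV/c.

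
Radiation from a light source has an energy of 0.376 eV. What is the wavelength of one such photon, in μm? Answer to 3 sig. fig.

Use h = 6.62607015 × 10^-34 J·s, c = 2.99792458 × 10^8 m/s, 1 eV = 1.602176634 × 10^-19 J.
Convert to SI: E = 0.376 eV = 6.0242 × 10^-20 J.
Apply λ = hc/E: λ = 3.297 × 10^-6 m.
Converting to μm: λ = 3.297 μm ≈ 3.30 μm.

3.30 μm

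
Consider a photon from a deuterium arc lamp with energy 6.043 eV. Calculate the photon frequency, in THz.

1460 THz

In SI units: E = 6.043 eV = 9.6820e-19 J.
Apply f = E/h: f = 1.461e15 Hz.
Converting to THz: f = 1461 THz ≈ 1460 THz.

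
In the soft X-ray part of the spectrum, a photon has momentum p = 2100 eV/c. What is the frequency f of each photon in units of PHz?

Convert to SI: p = 2100 eV/c = 1.1223 × 10^-24 kg·m/s.
Apply f = pc/h: f = 5.078 × 10^17 Hz.
Converting to PHz: f = 507.8 PHz ≈ 508 PHz.

508 PHz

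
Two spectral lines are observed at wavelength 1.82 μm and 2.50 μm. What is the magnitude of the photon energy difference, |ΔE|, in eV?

Using E = hc/λ: E₁ = 1.091e-19 J, E₂ = 7.946e-20 J.
|ΔE| = |1.091e-19 − 7.946e-20| = 2.97e-20 J = 0.185 eV.

0.185 eV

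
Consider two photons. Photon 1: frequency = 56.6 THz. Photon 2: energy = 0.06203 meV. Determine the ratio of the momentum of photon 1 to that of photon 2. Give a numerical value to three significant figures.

3770

p_1 = 1.251·10^-28 kg·m/s (from frequency = 56.6 THz, via p = hf/c).
p_2 = 3.315·10^-32 kg·m/s (from energy = 0.06203 meV, via p = E/c).
Ratio = 1.251·10^-28 / 3.315·10^-32 = 3770.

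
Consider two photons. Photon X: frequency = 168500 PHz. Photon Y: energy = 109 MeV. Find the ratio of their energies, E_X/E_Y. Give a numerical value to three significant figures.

E_X = 1.116e-13 J (from frequency = 168500 PHz, via E = hf).
E_Y = 1.746e-11 J (from energy = 109 MeV, via E given directly).
Ratio = 1.116e-13 / 1.746e-11 = 6.39e-3.

6.39e-3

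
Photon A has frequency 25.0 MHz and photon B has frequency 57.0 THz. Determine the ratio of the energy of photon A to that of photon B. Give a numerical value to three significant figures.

4.39e-7

E_A = 1.657e-26 J (from frequency = 25.0 MHz, via E = hf).
E_B = 3.777e-20 J (from frequency = 57.0 THz, via E = hf).
Ratio = 1.657e-26 / 3.777e-20 = 4.39e-7.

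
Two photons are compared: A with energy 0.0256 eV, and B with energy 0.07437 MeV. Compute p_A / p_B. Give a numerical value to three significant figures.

3.44 × 10^-7

p_A = 1.368 × 10^-29 kg·m/s (from energy = 0.0256 eV, via p = E/c).
p_B = 3.975 × 10^-23 kg·m/s (from energy = 0.07437 MeV, via p = E/c).
Ratio = 1.368 × 10^-29 / 3.975 × 10^-23 = 3.44 × 10^-7.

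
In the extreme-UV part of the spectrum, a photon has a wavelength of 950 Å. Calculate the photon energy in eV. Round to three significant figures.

Take h = 6.62607015e-34 J·s, c = 2.99792458e8 m/s, 1 eV = 1.602176634e-19 J.
Convert to SI: λ = 950 Å = 9.5e-8 m.
Apply E = hc/λ: E = 2.091e-18 J.
Converting to eV: E = 13.05 eV ≈ 13.1 eV.

13.1 eV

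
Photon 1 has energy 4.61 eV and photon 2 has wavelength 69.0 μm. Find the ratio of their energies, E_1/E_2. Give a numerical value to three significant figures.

257

E_1 = 7.386 × 10^-19 J (from energy = 4.61 eV, via E given directly).
E_2 = 2.879 × 10^-21 J (from wavelength = 69.0 μm, via E = hc/λ).
Ratio = 7.386 × 10^-19 / 2.879 × 10^-21 = 257.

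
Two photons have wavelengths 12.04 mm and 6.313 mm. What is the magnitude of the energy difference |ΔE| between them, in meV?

Using E = hc/λ: E₁ = 1.6499e-23 J, E₂ = 3.1466e-23 J.
|ΔE| = |1.6499e-23 − 3.1466e-23| = 1.50e-23 J = 0.0934 meV.

0.0934 meV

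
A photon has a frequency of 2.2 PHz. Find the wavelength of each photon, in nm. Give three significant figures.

136 nm

In SI units: f = 2.2 PHz = 2.2 × 10^15 Hz.
For a photon λ = c/f, so λ = 1.363 × 10^-7 m.
Converting to nm: λ = 136.3 nm ≈ 136 nm.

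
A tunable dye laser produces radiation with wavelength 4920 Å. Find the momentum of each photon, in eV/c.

2.52 eV/c

In SI units: λ = 4920 Å = 4.92 × 10^-7 m.
Apply p = h/λ: p = 1.347 × 10^-27 kg·m/s.
Converting to eV/c: p = 2.520 eV/c ≈ 2.52 eV/c.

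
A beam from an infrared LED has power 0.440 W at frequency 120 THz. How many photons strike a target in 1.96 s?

Total energy: E_total = P·t = 0.440 × 1.96 = 0.8624 J.
Per-photon energy: E = 7.951·10^-20 J.
N = E_total / E_photon = 1.08·10^19.

1.08·10^19 photons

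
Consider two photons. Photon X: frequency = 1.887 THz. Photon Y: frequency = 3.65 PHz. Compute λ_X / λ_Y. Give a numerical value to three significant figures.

λ_X = 1.589e-4 m (from frequency = 1.887 THz, via λ = c/f).
λ_Y = 8.213e-8 m (from frequency = 3.65 PHz, via λ = c/f).
Ratio = 1.589e-4 / 8.213e-8 = 1930.

1930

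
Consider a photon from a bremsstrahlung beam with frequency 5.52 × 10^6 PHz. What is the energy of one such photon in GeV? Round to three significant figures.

(h = 6.62607015 × 10^-34 J·s, 1 eV = 1.602176634 × 10^-19 J.)
In SI units: f = 5.52 × 10^6 PHz = 5.52 × 10^21 Hz.
The photon relation is E = hf, giving E = 3.658 × 10^-12 J.
Converting to GeV: E = 0.02283 GeV ≈ 0.0228 GeV.

0.0228 GeV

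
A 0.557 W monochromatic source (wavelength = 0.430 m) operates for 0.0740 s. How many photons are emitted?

8.92·10^22 photons

Total energy: E_total = P·t = 0.557 × 0.0740 = 0.04122 J.
Per-photon energy: E = 4.620·10^-25 J.
N = E_total / E_photon = 8.92·10^22.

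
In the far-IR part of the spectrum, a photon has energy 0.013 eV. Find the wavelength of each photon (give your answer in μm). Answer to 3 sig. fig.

Convert to SI: E = 0.013 eV = 2.0828e-21 J.
The photon relation is λ = hc/E, giving λ = 9.537e-5 m.
Converting to μm: λ = 95.37 μm ≈ 95.4 μm.

95.4 μm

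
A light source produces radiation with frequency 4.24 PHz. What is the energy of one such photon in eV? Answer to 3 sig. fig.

17.5 eV

Convert to SI: f = 4.24 PHz = 4.24e15 Hz.
Since E = hf for a photon, E = 2.809e-18 J.
Converting to eV: E = 17.54 eV ≈ 17.5 eV.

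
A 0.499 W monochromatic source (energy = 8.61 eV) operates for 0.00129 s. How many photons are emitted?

Total energy: E_total = P·t = 0.499 × 0.00129 = 6.437e-4 J.
Per-photon energy: E = 1.379e-18 J.
N = E_total / E_photon = 4.67e14.

4.67e14 photons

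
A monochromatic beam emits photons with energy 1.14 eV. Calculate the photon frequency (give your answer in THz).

276 THz

Use h = 6.62607015e-34 J·s, 1 eV = 1.602176634e-19 J.
In SI units: E = 1.14 eV = 1.8265e-19 J.
For a photon f = E/h, so f = 2.757e14 Hz.
Converting to THz: f = 275.7 THz ≈ 276 THz.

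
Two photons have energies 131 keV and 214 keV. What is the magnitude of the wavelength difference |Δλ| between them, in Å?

0.0367 Å

Using λ = hc/E: λ₁ = 9.464e-12 m, λ₂ = 5.794e-12 m.
|Δλ| = |9.464e-12 − 5.794e-12| = 3.67e-12 m = 0.0367 Å.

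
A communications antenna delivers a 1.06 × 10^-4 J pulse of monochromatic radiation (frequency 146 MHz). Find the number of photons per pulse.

Per-photon energy: E = 9.674 × 10^-26 J (from frequency = 146 MHz).
N = E_total / E_photon = 1.06 × 10^-4 J / 9.674 × 10^-26 J = 1.10 × 10^21.

1.10 × 10^21 photons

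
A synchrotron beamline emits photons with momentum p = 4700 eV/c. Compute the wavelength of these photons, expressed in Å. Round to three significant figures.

2.64 Å

First convert: p = 4700 eV/c = 2.5118·10^-24 kg·m/s.
Since λ = h/p for a photon, λ = 2.638·10^-10 m.
Converting to Å: λ = 2.638 Å ≈ 2.64 Å.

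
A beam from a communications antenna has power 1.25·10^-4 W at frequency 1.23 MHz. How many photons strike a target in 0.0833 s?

Total energy: E_total = P·t = 1.25·10^-4 × 0.0833 = 1.041·10^-5 J.
Per-photon energy: E = 8.150·10^-28 J.
N = E_total / E_photon = 1.28·10^22.

1.28·10^22 photons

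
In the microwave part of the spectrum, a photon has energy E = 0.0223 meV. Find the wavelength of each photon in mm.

55.6 mm

(h = 6.62607015e-34 J·s, c = 2.99792458e8 m/s, 1 eV = 1.602176634e-19 J.)
First convert: E = 0.0223 meV = 3.5729e-24 J.
The photon relation is λ = hc/E, giving λ = 0.05560 m.
Converting to mm: λ = 55.60 mm ≈ 55.6 mm.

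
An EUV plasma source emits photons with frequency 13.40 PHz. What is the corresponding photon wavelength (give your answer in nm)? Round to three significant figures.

(c = 2.99792458 × 10^8 m/s.)
Convert to SI: f = 13.40 PHz = 1.340 × 10^16 Hz.
For a photon λ = c/f, so λ = 2.237 × 10^-8 m.
Converting to nm: λ = 22.37 nm ≈ 22.4 nm.

22.4 nm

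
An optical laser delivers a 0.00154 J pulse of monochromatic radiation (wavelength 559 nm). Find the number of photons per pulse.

Per-photon energy: E = 3.554e-19 J (from wavelength = 559 nm).
N = E_total / E_photon = 0.00154 J / 3.554e-19 J = 4.33e15.

4.33e15 photons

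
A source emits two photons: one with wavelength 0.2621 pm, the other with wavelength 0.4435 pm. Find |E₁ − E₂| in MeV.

Using E = hc/λ: E₁ = 7.5790e-13 J, E₂ = 4.4790e-13 J.
|ΔE| = |7.5790e-13 − 4.4790e-13| = 3.10e-13 J = 1.93 MeV.

1.93 MeV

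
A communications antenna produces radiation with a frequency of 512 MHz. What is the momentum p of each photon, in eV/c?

2.12·10^-6 eV/c

Use h = 6.62607015·10^-34 J·s, c = 2.99792458·10^8 m/s, 1 eV = 1.602176634·10^-19 J.
Convert to SI: f = 512 MHz = 5.12·10^8 Hz.
Since p = hf/c for a photon, p = 1.132·10^-33 kg·m/s.
Converting to eV/c: p = 2.117·10^-6 eV/c ≈ 2.12·10^-6 eV/c.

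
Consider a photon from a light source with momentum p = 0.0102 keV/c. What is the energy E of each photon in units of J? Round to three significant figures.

Take c = 2.99792458e8 m/s, 1 eV = 1.602176634e-19 J.
In SI units: p = 0.0102 keV/c = 5.4512e-27 kg·m/s.
Apply E = pc: E = 1.634e-18 J.
So E ≈ 1.63e-18 J.

1.63e-18 J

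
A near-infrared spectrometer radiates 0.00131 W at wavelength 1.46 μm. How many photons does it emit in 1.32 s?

1.27e16 photons

Total energy: E_total = P·t = 0.00131 × 1.32 = 0.001729 J.
Per-photon energy: E = 1.361e-19 J.
N = E_total / E_photon = 1.27e16.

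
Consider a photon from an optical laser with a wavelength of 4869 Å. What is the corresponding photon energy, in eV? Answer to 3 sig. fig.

2.55 eV

(h = 6.62607015e-34 J·s, c = 2.99792458e8 m/s, 1 eV = 1.602176634e-19 J.)
In SI units: λ = 4869 Å = 4.869e-7 m.
The photon relation is E = hc/λ, giving E = 4.080e-19 J.
Converting to eV: E = 2.546 eV ≈ 2.55 eV.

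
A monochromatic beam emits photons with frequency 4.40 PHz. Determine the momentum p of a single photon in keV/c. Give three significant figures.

Take h = 6.62607015·10^-34 J·s, c = 2.99792458·10^8 m/s, 1 eV = 1.602176634·10^-19 J.
In SI units: f = 4.40 PHz = 4.40·10^15 Hz.
Since p = hf/c for a photon, p = 9.725·10^-27 kg·m/s.
Converting to keV/c: p = 0.01820 keV/c ≈ 0.0182 keV/c.

0.0182 keV/c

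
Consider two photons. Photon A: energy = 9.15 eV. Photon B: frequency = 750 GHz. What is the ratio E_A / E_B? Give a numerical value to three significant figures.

E_A = 1.466 × 10^-18 J (from energy = 9.15 eV, via E given directly).
E_B = 4.970 × 10^-22 J (from frequency = 750 GHz, via E = hf).
Ratio = 1.466 × 10^-18 / 4.970 × 10^-22 = 2950.

2950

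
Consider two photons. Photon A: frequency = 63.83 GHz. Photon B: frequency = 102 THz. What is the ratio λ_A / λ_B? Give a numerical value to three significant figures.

λ_A = 0.004697 m (from frequency = 63.83 GHz, via λ = c/f).
λ_B = 2.939 × 10^-6 m (from frequency = 102 THz, via λ = c/f).
Ratio = 0.004697 / 2.939 × 10^-6 = 1600.

1600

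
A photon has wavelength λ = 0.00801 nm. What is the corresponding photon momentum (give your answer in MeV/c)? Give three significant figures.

0.155 MeV/c

Use h = 6.62607015 × 10^-34 J·s, c = 2.99792458 × 10^8 m/s, 1 eV = 1.602176634 × 10^-19 J.
Convert to SI: λ = 0.00801 nm = 8.01 × 10^-12 m.
For a photon p = h/λ, so p = 8.272 × 10^-23 kg·m/s.
Converting to MeV/c: p = 0.1548 MeV/c ≈ 0.155 MeV/c.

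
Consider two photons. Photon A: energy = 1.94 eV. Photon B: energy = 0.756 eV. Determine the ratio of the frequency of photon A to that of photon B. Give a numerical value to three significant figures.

2.57

f_A = 4.691·10^14 Hz (from energy = 1.94 eV, via f = E/h).
f_B = 1.828·10^14 Hz (from energy = 0.756 eV, via f = E/h).
Ratio = 4.691·10^14 / 1.828·10^14 = 2.57.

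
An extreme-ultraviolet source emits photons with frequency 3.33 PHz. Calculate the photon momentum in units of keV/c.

(h = 6.62607015e-34 J·s, c = 2.99792458e8 m/s, 1 eV = 1.602176634e-19 J.)
In SI units: f = 3.33 PHz = 3.33e15 Hz.
For a photon p = hf/c, so p = 7.360e-27 kg·m/s.
Converting to keV/c: p = 0.01377 keV/c ≈ 0.0138 keV/c.

0.0138 keV/c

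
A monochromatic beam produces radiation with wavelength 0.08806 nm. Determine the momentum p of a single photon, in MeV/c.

Use h = 6.62607015 × 10^-34 J·s, c = 2.99792458 × 10^8 m/s, 1 eV = 1.602176634 × 10^-19 J.
In SI units: λ = 0.08806 nm = 8.806 × 10^-11 m.
The photon relation is p = h/λ, giving p = 7.524 × 10^-24 kg·m/s.
Converting to MeV/c: p = 0.01408 MeV/c ≈ 0.0141 MeV/c.

0.0141 MeV/c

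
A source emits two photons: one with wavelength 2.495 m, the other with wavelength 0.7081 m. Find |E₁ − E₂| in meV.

Using E = hc/λ: E₁ = 7.9617e-26 J, E₂ = 2.8053e-25 J.
|ΔE| = |7.9617e-26 − 2.8053e-25| = 2.01e-25 J = 1.25e-3 meV.

1.25e-3 meV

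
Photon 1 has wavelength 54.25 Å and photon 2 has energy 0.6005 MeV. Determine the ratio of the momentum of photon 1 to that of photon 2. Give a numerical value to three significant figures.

p_1 = 1.221 × 10^-25 kg·m/s (from wavelength = 54.25 Å, via p = h/λ).
p_2 = 3.209 × 10^-22 kg·m/s (from energy = 0.6005 MeV, via p = E/c).
Ratio = 1.221 × 10^-25 / 3.209 × 10^-22 = 3.81 × 10^-4.

3.81 × 10^-4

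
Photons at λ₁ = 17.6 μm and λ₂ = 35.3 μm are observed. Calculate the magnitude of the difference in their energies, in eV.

Using E = hc/λ: E₁ = 1.129e-20 J, E₂ = 5.627e-21 J.
|ΔE| = |1.129e-20 − 5.627e-21| = 5.66e-21 J = 0.0353 eV.

0.0353 eV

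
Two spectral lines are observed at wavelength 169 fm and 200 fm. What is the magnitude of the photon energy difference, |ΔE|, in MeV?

Using E = hc/λ: E₁ = 1.175e-12 J, E₂ = 9.932e-13 J.
|ΔE| = |1.175e-12 − 9.932e-13| = 1.82e-13 J = 1.14 MeV.

1.14 MeV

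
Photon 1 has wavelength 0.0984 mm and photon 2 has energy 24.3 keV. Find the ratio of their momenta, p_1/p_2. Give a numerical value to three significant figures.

5.19 × 10^-7

p_1 = 6.734 × 10^-30 kg·m/s (from wavelength = 0.0984 mm, via p = h/λ).
p_2 = 1.299 × 10^-23 kg·m/s (from energy = 24.3 keV, via p = E/c).
Ratio = 6.734 × 10^-30 / 1.299 × 10^-23 = 5.19 × 10^-7.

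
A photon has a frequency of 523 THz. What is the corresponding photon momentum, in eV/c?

In SI units: f = 523 THz = 5.23e14 Hz.
The photon relation is p = hf/c, giving p = 1.156e-27 kg·m/s.
Converting to eV/c: p = 2.163 eV/c ≈ 2.16 eV/c.

2.16 eV/c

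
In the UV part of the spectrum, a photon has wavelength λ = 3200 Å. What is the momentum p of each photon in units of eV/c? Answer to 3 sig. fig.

3.87 eV/c

Take h = 6.62607015e-34 J·s, c = 2.99792458e8 m/s, 1 eV = 1.602176634e-19 J.
Convert to SI: λ = 3200 Å = 3.2e-7 m.
For a photon p = h/λ, so p = 2.071e-27 kg·m/s.
Converting to eV/c: p = 3.875 eV/c ≈ 3.87 eV/c.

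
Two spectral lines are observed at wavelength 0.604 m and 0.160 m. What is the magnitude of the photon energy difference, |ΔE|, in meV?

5.70 × 10^-3 meV

Using E = hc/λ: E₁ = 3.289 × 10^-25 J, E₂ = 1.242 × 10^-24 J.
|ΔE| = |3.289 × 10^-25 − 1.242 × 10^-24| = 9.13 × 10^-25 J = 5.70 × 10^-3 meV.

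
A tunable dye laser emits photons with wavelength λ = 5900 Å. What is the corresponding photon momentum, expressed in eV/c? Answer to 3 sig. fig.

2.10 eV/c

(h = 6.62607015 × 10^-34 J·s, c = 2.99792458 × 10^8 m/s, 1 eV = 1.602176634 × 10^-19 J.)
Convert to SI: λ = 5900 Å = 5.9 × 10^-7 m.
Since p = h/λ for a photon, p = 1.123 × 10^-27 kg·m/s.
Converting to eV/c: p = 2.101 eV/c ≈ 2.10 eV/c.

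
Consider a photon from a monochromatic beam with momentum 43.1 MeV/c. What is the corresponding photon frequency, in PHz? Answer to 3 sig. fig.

1.04·10^7 PHz

(h = 6.62607015·10^-34 J·s, c = 2.99792458·10^8 m/s, 1 eV = 1.602176634·10^-19 J.)
In SI units: p = 43.1 MeV/c = 2.3034·10^-20 kg·m/s.
Since f = pc/h for a photon, f = 1.042·10^22 Hz.
Converting to PHz: f = 1.042·10^7 PHz ≈ 1.04·10^7 PHz.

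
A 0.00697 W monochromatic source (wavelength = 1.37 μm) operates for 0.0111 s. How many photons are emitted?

5.34·10^14 photons

Total energy: E_total = P·t = 0.00697 × 0.0111 = 7.737·10^-5 J.
Per-photon energy: E = 1.450·10^-19 J.
N = E_total / E_photon = 5.34·10^14.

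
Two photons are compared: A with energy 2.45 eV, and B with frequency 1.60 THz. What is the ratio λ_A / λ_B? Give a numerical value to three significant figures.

λ_A = 5.061e-7 m (from energy = 2.45 eV, via λ = hc/E).
λ_B = 1.874e-4 m (from frequency = 1.60 THz, via λ = c/f).
Ratio = 5.061e-7 / 1.874e-4 = 2.70e-3.

2.70e-3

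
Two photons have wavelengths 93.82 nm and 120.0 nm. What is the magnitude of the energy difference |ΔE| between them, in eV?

Using E = hc/λ: E₁ = 2.1173e-18 J, E₂ = 1.6554e-18 J.
|ΔE| = |2.1173e-18 − 1.6554e-18| = 4.62e-19 J = 2.88 eV.

2.88 eV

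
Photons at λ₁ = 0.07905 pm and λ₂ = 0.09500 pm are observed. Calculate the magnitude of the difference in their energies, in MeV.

2.63 MeV

Using E = hc/λ: E₁ = 2.5129 × 10^-12 J, E₂ = 2.0910 × 10^-12 J.
|ΔE| = |2.5129 × 10^-12 − 2.0910 × 10^-12| = 4.22 × 10^-13 J = 2.63 MeV.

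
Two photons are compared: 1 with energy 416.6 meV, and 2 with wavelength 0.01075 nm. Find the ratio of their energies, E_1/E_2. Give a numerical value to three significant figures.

E_1 = 6.675e-20 J (from energy = 416.6 meV, via E given directly).
E_2 = 1.848e-14 J (from wavelength = 0.01075 nm, via E = hc/λ).
Ratio = 6.675e-20 / 1.848e-14 = 3.61e-6.

3.61e-6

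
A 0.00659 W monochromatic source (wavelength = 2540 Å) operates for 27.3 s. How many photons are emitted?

2.30 × 10^17 photons

Total energy: E_total = P·t = 0.00659 × 27.3 = 0.1799 J.
Per-photon energy: E = 7.821 × 10^-19 J.
N = E_total / E_photon = 2.30 × 10^17.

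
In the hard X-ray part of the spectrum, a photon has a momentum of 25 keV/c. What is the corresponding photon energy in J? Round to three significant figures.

Take c = 2.99792458 × 10^8 m/s, 1 eV = 1.602176634 × 10^-19 J.
First convert: p = 25 keV/c = 1.3361 × 10^-23 kg·m/s.
Since E = pc for a photon, E = 4.005 × 10^-15 J.
So E ≈ 4.01 × 10^-15 J.

4.01 × 10^-15 J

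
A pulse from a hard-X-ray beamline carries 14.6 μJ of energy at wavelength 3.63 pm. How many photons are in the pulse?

2.67 × 10^8 photons

Per-photon energy: E = 5.472 × 10^-14 J (from wavelength = 3.63 pm).
N = E_total / E_photon = 1.46 × 10^-5 J / 5.472 × 10^-14 J = 2.67 × 10^8.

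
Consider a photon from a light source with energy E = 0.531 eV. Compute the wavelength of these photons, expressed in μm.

2.33 μm

Use h = 6.62607015e-34 J·s, c = 2.99792458e8 m/s, 1 eV = 1.602176634e-19 J.
Convert to SI: E = 0.531 eV = 8.5076e-20 J.
For a photon λ = hc/E, so λ = 2.335e-6 m.
Converting to μm: λ = 2.335 μm ≈ 2.33 μm.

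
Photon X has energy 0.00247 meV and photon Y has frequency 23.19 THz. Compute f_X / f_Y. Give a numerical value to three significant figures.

2.58 × 10^-5

f_X = 5.972 × 10^8 Hz (from energy = 0.00247 meV, via f = E/h).
f_Y = 2.319 × 10^13 Hz (from frequency = 23.19 THz, via f given directly).
Ratio = 5.972 × 10^8 / 2.319 × 10^13 = 2.58 × 10^-5.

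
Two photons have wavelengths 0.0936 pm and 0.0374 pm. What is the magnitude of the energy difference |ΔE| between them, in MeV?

19.9 MeV

Using E = hc/λ: E₁ = 2.122e-12 J, E₂ = 5.311e-12 J.
|ΔE| = |2.122e-12 − 5.311e-12| = 3.19e-12 J = 19.9 MeV.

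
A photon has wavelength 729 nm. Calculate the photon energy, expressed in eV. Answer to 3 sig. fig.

In SI units: λ = 729 nm = 7.29e-7 m.
For a photon E = hc/λ, so E = 2.725e-19 J.
Converting to eV: E = 1.701 eV ≈ 1.70 eV.

1.70 eV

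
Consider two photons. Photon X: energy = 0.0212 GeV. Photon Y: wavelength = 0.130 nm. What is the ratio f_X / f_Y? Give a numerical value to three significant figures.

2220

f_X = 5.126e21 Hz (from energy = 0.0212 GeV, via f = E/h).
f_Y = 2.306e18 Hz (from wavelength = 0.130 nm, via f = c/λ).
Ratio = 5.126e21 / 2.306e18 = 2220.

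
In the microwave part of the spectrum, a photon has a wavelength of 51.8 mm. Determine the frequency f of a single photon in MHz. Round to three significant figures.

Take c = 2.99792458 × 10^8 m/s.
Convert to SI: λ = 51.8 mm = 0.0518 m.
Since f = c/λ for a photon, f = 5.787 × 10^9 Hz.
Converting to MHz: f = 5787 MHz ≈ 5790 MHz.

5790 MHz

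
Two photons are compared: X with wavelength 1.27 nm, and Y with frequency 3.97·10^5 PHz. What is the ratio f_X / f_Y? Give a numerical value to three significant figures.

5.95·10^-4

f_X = 2.361·10^17 Hz (from wavelength = 1.27 nm, via f = c/λ).
f_Y = 3.970·10^20 Hz (from frequency = 3.97·10^5 PHz, via f given directly).
Ratio = 2.361·10^17 / 3.970·10^20 = 5.95·10^-4.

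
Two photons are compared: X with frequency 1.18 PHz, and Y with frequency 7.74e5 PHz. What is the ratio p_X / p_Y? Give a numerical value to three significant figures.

1.52e-6

p_X = 2.608e-27 kg·m/s (from frequency = 1.18 PHz, via p = hf/c).
p_Y = 1.711e-21 kg·m/s (from frequency = 7.74e5 PHz, via p = hf/c).
Ratio = 2.608e-27 / 1.711e-21 = 1.52e-6.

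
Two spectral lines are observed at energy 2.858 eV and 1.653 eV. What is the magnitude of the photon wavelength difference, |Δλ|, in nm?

316 nm

Using λ = hc/E: λ₁ = 4.3381 × 10^-7 m, λ₂ = 7.5006 × 10^-7 m.
|Δλ| = |4.3381 × 10^-7 − 7.5006 × 10^-7| = 3.16 × 10^-7 m = 316 nm.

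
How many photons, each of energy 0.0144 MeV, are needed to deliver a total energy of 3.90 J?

1.69e15 photons

Per-photon energy: E = 2.307e-15 J (from energy = 0.0144 MeV).
N = E_total / E_photon = 3.90 J / 2.307e-15 J = 1.69e15.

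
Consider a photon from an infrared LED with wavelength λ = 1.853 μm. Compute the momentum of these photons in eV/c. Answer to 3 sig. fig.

Take h = 6.62607015e-34 J·s, c = 2.99792458e8 m/s, 1 eV = 1.602176634e-19 J.
First convert: λ = 1.853 μm = 1.853e-6 m.
Apply p = h/λ: p = 3.576e-28 kg·m/s.
Converting to eV/c: p = 0.6691 eV/c ≈ 0.669 eV/c.

0.669 eV/c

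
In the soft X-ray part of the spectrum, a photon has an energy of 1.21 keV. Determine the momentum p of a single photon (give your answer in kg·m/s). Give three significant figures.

(c = 2.99792458e8 m/s, 1 eV = 1.602176634e-19 J.)
First convert: E = 1.21 keV = 1.9386e-16 J.
The photon relation is p = E/c, giving p = 6.467e-25 kg·m/s.
So p ≈ 6.47e-25 kg·m/s.

6.47e-25 kg·m/s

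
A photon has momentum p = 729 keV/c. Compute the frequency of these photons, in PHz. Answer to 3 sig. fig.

First convert: p = 729 keV/c = 3.8960 × 10^-22 kg·m/s.
The photon relation is f = pc/h, giving f = 1.763 × 10^20 Hz.
Converting to PHz: f = 176300 PHz ≈ 1.76 × 10^5 PHz.

1.76 × 10^5 PHz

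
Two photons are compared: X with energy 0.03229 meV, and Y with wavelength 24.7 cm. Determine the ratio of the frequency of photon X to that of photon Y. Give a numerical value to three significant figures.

6.43

f_X = 7.808 × 10^9 Hz (from energy = 0.03229 meV, via f = E/h).
f_Y = 1.214 × 10^9 Hz (from wavelength = 24.7 cm, via f = c/λ).
Ratio = 7.808 × 10^9 / 1.214 × 10^9 = 6.43.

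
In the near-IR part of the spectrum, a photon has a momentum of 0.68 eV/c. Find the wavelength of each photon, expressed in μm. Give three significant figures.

1.82 μm

Use h = 6.62607015 × 10^-34 J·s, c = 2.99792458 × 10^8 m/s, 1 eV = 1.602176634 × 10^-19 J.
In SI units: p = 0.68 eV/c = 3.6341 × 10^-28 kg·m/s.
For a photon λ = h/p, so λ = 1.823 × 10^-6 m.
Converting to μm: λ = 1.823 μm ≈ 1.82 μm.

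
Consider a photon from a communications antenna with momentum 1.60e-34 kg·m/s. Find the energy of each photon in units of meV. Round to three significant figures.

2.99e-4 meV

Take c = 2.99792458e8 m/s, 1 eV = 1.602176634e-19 J.
For a photon E = pc, so E = 4.797e-26 J.
Converting to meV: E = 2.994e-4 meV ≈ 2.99e-4 meV.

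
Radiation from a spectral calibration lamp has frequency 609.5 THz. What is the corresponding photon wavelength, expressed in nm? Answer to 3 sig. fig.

Take c = 2.99792458e8 m/s.
Convert to SI: f = 609.5 THz = 6.095e14 Hz.
For a photon λ = c/f, so λ = 4.919e-7 m.
Converting to nm: λ = 491.9 nm ≈ 492 nm.

492 nm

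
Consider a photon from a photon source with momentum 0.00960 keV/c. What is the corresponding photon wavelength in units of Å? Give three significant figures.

Take h = 6.62607015 × 10^-34 J·s, c = 2.99792458 × 10^8 m/s, 1 eV = 1.602176634 × 10^-19 J.
In SI units: p = 0.00960 keV/c = 5.1305 × 10^-27 kg·m/s.
For a photon λ = h/p, so λ = 1.292 × 10^-7 m.
Converting to Å: λ = 1292 Å ≈ 1290 Å.

1290 Å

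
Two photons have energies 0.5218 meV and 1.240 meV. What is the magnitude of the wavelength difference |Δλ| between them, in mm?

Using λ = hc/E: λ₁ = 0.0023761 m, λ₂ = 9.9987 × 10^-4 m.
|Δλ| = |0.0023761 − 9.9987 × 10^-4| = 0.00138 m = 1.38 mm.

1.38 mm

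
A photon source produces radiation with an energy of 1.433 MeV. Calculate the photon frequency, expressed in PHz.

3.46e5 PHz

Convert to SI: E = 1.433 MeV = 2.2959e-13 J.
Apply f = E/h: f = 3.465e20 Hz.
Converting to PHz: f = 346500 PHz ≈ 3.46e5 PHz.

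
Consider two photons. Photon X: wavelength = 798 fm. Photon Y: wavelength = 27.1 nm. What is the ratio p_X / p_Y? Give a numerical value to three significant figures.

3.40e4

p_X = 8.303e-22 kg·m/s (from wavelength = 798 fm, via p = h/λ).
p_Y = 2.445e-26 kg·m/s (from wavelength = 27.1 nm, via p = h/λ).
Ratio = 8.303e-22 / 2.445e-26 = 3.40e4.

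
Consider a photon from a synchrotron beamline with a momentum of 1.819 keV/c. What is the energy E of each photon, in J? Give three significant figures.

In SI units: p = 1.819 keV/c = 9.7213 × 10^-25 kg·m/s.
Apply E = pc: E = 2.914 × 10^-16 J.
So E ≈ 2.91 × 10^-16 J.

2.91 × 10^-16 J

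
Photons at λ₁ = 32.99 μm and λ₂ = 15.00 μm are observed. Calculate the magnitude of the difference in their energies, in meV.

45.1 meV

Using E = hc/λ: E₁ = 6.0214 × 10^-21 J, E₂ = 1.3243 × 10^-20 J.
|ΔE| = |6.0214 × 10^-21 − 1.3243 × 10^-20| = 7.22 × 10^-21 J = 45.1 meV.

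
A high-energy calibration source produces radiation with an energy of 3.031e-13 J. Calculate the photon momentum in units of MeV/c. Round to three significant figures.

Use c = 2.99792458e8 m/s, 1 eV = 1.602176634e-19 J.
Apply p = E/c: p = 1.011e-21 kg·m/s.
Converting to MeV/c: p = 1.892 MeV/c ≈ 1.89 MeV/c.

1.89 MeV/c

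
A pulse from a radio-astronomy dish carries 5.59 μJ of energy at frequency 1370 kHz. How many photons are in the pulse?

Per-photon energy: E = 9.078 × 10^-28 J (from frequency = 1370 kHz).
N = E_total / E_photon = 5.59 × 10^-6 J / 9.078 × 10^-28 J = 6.16 × 10^21.

6.16 × 10^21 photons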